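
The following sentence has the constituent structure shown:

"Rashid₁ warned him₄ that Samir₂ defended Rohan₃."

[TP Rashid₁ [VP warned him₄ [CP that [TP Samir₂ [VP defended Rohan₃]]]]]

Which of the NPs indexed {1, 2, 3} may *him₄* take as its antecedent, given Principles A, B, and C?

none

*him* is a pronoun, so Principle B applies: it must be free in its binding domain.
Binding domain of *him₄*: the matrix TP, whose subject is Rashid₁.
*Rashid₁* c-commands the pronoun within its binding domain → coindexation would violate Principle B.
*Samir₂*: the pronoun c-commands this R-expression → coindexation would violate Principle C on *Samir₂*.
*Rohan₃*: the pronoun c-commands this R-expression → coindexation would violate Principle C on *Rohan₃*.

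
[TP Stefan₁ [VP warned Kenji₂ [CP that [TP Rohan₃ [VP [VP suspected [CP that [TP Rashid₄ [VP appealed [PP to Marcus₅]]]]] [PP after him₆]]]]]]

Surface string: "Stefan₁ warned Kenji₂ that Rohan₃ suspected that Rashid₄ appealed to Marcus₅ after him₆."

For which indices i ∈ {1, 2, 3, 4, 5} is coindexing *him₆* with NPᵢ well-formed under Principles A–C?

{1, 2, 4, 5}

*him* is a pronoun, so Principle B applies: it must be free in its binding domain.
Binding domain of *him₆*: the embedded TP, whose subject is Rohan₃.
*Stefan₁* c-commands the pronoun but from outside its binding domain, and is not c-commanded by it → coindexation permitted.
*Kenji₂* c-commands the pronoun but from outside its binding domain, and is not c-commanded by it → coindexation permitted.
*Rohan₃* c-commands the pronoun within its binding domain → coindexation would violate Principle B.
*Rashid₄* and the pronoun do not c-command one another → neither Principle B nor Principle C is at stake; coindexation permitted.
*Marcus₅* and the pronoun do not c-command one another → neither Principle B nor Principle C is at stake; coindexation permitted.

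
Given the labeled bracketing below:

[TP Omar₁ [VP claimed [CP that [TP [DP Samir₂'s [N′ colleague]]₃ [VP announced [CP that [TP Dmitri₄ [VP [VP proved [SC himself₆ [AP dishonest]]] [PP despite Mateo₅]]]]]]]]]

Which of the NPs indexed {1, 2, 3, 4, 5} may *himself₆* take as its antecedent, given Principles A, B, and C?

*himself* is an anaphor, so Principle A applies: it must be bound in its binding domain.
Binding domain of *himself₆*: the embedded TP, whose subject is Dmitri₄.
*Omar₁* c-commands the anaphor but is outside its binding domain → cannot satisfy Principle A.
*Samir₂* does not c-command the anaphor → cannot bind it.
*[Samir₂'s colleague]₃* c-commands the anaphor but is outside its binding domain → cannot satisfy Principle A.
*Dmitri₄* c-commands the anaphor within its binding domain → licit binder.
*Mateo₅* does not c-command the anaphor → cannot bind it.

{4}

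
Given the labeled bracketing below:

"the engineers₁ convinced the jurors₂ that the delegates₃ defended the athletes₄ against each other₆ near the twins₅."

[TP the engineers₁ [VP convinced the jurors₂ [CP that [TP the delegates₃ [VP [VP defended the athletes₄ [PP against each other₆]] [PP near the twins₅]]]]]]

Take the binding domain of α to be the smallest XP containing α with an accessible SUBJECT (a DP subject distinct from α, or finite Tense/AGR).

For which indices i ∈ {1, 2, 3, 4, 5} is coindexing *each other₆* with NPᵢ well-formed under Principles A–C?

*each other* is an anaphor, so Principle A applies: it must be bound in its binding domain.
Binding domain of *each other₆*: the embedded TP, whose subject is the delegates₃.
*the engineers₁* c-commands the anaphor but is outside its binding domain → cannot satisfy Principle A.
*the jurors₂* c-commands the anaphor but is outside its binding domain → cannot satisfy Principle A.
*the delegates₃* c-commands the anaphor within its binding domain → licit binder.
*the athletes₄* c-commands the anaphor within its binding domain → licit binder.
*the twins₅* does not c-command the anaphor → cannot bind it.

{3, 4}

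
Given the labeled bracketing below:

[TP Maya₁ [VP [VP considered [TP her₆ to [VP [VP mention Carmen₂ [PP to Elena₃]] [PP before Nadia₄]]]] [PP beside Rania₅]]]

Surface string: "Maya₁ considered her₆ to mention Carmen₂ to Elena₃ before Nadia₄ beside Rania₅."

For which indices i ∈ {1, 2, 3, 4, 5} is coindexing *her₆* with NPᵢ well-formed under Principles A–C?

{5}

*her* is a pronoun, so Principle B applies: it must be free in its binding domain.
Binding domain of *her₆*: the matrix TP, whose subject is Maya₁.
*Maya₁* c-commands the pronoun within its binding domain → coindexation would violate Principle B.
*Carmen₂*: the pronoun c-commands this R-expression → coindexation would violate Principle C on *Carmen₂*.
*Elena₃*: the pronoun c-commands this R-expression → coindexation would violate Principle C on *Elena₃*.
*Nadia₄*: the pronoun c-commands this R-expression → coindexation would violate Principle C on *Nadia₄*.
*Rania₅* and the pronoun do not c-command one another → neither Principle B nor Principle C is at stake; coindexation permitted.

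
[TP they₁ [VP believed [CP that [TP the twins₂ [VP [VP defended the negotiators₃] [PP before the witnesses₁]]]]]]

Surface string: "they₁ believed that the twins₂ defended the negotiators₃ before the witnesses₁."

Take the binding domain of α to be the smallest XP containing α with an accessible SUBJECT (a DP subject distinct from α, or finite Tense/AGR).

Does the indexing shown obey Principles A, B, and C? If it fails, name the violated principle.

The two coindexed NPs are *they₁* and *the witnesses₁*.
*the witnesses₁* is an R-expression. Principle C requires it to be free everywhere.
*they₁* c-commands it and carries the same index.
The R-expression is bound → Principle C violation.

Principle C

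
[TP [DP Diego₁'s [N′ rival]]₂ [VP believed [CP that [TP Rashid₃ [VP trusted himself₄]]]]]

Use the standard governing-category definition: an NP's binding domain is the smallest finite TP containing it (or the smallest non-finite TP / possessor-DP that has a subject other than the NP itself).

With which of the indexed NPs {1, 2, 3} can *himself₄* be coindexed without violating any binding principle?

*himself* is an anaphor, so Principle A applies: it must be bound in its binding domain.
Binding domain of *himself₄*: the embedded TP, whose subject is Rashid₃.
*Diego₁* does not c-command the anaphor → cannot bind it.
*[Diego₁'s rival]₂* c-commands the anaphor but is outside its binding domain → cannot satisfy Principle A.
*Rashid₃* c-commands the anaphor within its binding domain → licit binder.

{3}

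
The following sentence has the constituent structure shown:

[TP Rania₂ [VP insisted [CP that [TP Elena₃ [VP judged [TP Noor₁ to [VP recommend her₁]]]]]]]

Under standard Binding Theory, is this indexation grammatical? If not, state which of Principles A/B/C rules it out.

The two coindexed NPs are *Noor₁* and *her₁*.
*her₁* is a pronoun. Its binding domain is the embedded TP, whose subject is Noor₁.
*Noor₁* c-commands it within that domain and carries the same index.
The pronoun is locally bound → Principle B violation.

Principle B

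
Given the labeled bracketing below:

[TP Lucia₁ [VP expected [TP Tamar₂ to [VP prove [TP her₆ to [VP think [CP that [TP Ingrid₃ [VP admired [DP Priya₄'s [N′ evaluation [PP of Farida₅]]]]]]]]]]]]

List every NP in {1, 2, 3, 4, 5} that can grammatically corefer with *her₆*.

{1}

*her* is a pronoun, so Principle B applies: it must be free in its binding domain.
Binding domain of *her₆*: the embedded TP, whose subject is Tamar₂.
*Lucia₁* c-commands the pronoun but from outside its binding domain, and is not c-commanded by it → coindexation permitted.
*Tamar₂* c-commands the pronoun within its binding domain → coindexation would violate Principle B.
*Ingrid₃*: the pronoun c-commands this R-expression → coindexation would violate Principle C on *Ingrid₃*.
*Priya₄*: the pronoun c-commands this R-expression → coindexation would violate Principle C on *Priya₄*.
*Farida₅*: the pronoun c-commands this R-expression → coindexation would violate Principle C on *Farida₅*.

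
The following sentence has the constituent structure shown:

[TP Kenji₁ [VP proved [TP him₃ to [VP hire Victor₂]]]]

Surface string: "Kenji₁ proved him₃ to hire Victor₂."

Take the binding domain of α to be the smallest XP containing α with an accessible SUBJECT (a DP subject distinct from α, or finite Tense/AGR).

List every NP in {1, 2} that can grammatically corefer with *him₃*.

none

*him* is a pronoun, so Principle B applies: it must be free in its binding domain.
Binding domain of *him₃*: the matrix TP, whose subject is Kenji₁.
*Kenji₁* c-commands the pronoun within its binding domain → coindexation would violate Principle B.
*Victor₂*: the pronoun c-commands this R-expression → coindexation would violate Principle C on *Victor₂*.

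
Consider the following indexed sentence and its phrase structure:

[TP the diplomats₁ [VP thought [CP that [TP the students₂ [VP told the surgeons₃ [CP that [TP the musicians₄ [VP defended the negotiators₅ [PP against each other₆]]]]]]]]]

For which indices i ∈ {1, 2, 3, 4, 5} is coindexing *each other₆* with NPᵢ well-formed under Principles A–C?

{4, 5}

*each other* is an anaphor, so Principle A applies: it must be bound in its binding domain.
Binding domain of *each other₆*: the embedded TP, whose subject is the musicians₄.
*the diplomats₁* c-commands the anaphor but is outside its binding domain → cannot satisfy Principle A.
*the students₂* c-commands the anaphor but is outside its binding domain → cannot satisfy Principle A.
*the surgeons₃* c-commands the anaphor but is outside its binding domain → cannot satisfy Principle A.
*the musicians₄* c-commands the anaphor within its binding domain → licit binder.
*the negotiators₅* c-commands the anaphor within its binding domain → licit binder.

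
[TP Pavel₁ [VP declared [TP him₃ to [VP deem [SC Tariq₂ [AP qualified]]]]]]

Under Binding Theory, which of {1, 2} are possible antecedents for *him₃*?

none

*him* is a pronoun, so Principle B applies: it must be free in its binding domain.
Binding domain of *him₃*: the matrix TP, whose subject is Pavel₁.
*Pavel₁* c-commands the pronoun within its binding domain → coindexation would violate Principle B.
*Tariq₂*: the pronoun c-commands this R-expression → coindexation would violate Principle C on *Tariq₂*.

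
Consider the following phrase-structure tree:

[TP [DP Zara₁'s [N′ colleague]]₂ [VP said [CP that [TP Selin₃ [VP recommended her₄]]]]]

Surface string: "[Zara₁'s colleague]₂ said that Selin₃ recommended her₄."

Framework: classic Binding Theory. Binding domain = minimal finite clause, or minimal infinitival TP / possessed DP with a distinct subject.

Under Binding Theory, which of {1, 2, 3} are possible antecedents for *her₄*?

*her* is a pronoun, so Principle B applies: it must be free in its binding domain.
Binding domain of *her₄*: the embedded TP, whose subject is Selin₃.
*Zara₁* and the pronoun do not c-command one another → neither Principle B nor Principle C is at stake; coindexation permitted.
*[Zara₁'s colleague]₂* c-commands the pronoun but from outside its binding domain, and is not c-commanded by it → coindexation permitted.
*Selin₃* c-commands the pronoun within its binding domain → coindexation would violate Principle B.

{1, 2}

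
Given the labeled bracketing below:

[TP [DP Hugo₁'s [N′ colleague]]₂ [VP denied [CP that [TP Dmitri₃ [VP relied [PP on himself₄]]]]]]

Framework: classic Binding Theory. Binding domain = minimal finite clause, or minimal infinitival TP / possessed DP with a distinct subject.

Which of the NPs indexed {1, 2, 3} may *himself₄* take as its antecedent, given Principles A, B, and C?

{3}

*himself* is an anaphor, so Principle A applies: it must be bound in its binding domain.
Binding domain of *himself₄*: the embedded TP, whose subject is Dmitri₃.
*Hugo₁* does not c-command the anaphor → cannot bind it.
*[Hugo₁'s colleague]₂* c-commands the anaphor but is outside its binding domain → cannot satisfy Principle A.
*Dmitri₃* c-commands the anaphor within its binding domain → licit binder.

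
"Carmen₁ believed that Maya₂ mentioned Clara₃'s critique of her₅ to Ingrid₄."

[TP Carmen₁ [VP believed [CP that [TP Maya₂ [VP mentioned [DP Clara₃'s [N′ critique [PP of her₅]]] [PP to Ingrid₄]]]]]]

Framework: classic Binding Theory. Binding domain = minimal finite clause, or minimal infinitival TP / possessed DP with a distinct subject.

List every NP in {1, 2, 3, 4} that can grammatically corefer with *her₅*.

*her* is a pronoun, so Principle B applies: it must be free in its binding domain.
Binding domain of *her₅*: the possessed DP, whose subject is Clara₃.
*Carmen₁* c-commands the pronoun but from outside its binding domain, and is not c-commanded by it → coindexation permitted.
*Maya₂* c-commands the pronoun but from outside its binding domain, and is not c-commanded by it → coindexation permitted.
*Clara₃* c-commands the pronoun within its binding domain → coindexation would violate Principle B.
*Ingrid₄* and the pronoun do not c-command one another → neither Principle B nor Principle C is at stake; coindexation permitted.

{1, 2, 4}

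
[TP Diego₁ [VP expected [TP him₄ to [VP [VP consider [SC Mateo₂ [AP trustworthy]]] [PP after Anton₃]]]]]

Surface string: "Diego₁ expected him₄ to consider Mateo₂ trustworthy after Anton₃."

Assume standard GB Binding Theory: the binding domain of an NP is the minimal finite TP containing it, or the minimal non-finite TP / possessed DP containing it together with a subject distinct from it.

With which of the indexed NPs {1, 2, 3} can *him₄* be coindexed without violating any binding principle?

*him* is a pronoun, so Principle B applies: it must be free in its binding domain.
Binding domain of *him₄*: the matrix TP, whose subject is Diego₁.
*Diego₁* c-commands the pronoun within its binding domain → coindexation would violate Principle B.
*Mateo₂*: the pronoun c-commands this R-expression → coindexation would violate Principle C on *Mateo₂*.
*Anton₃*: the pronoun c-commands this R-expression → coindexation would violate Principle C on *Anton₃*.

none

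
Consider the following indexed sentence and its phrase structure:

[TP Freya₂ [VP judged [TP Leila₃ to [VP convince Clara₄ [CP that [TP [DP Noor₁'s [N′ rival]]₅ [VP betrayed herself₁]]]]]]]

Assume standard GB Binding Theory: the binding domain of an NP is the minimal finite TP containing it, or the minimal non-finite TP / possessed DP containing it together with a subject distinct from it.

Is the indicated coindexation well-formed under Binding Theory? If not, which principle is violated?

The two coindexed NPs are *Noor₁* and *herself₁*.
*herself₁* is an anaphor. Principle A requires it to be bound within its binding domain — the embedded TP, whose subject is [Noor₁'s rival]₅.
Within that domain it is c-commanded by *[Noor₁'s rival]₅*, which does not share its index.
*Noor₁* does not c-command the anaphor at all.
The anaphor is unbound in its domain → Principle A violation.

Principle A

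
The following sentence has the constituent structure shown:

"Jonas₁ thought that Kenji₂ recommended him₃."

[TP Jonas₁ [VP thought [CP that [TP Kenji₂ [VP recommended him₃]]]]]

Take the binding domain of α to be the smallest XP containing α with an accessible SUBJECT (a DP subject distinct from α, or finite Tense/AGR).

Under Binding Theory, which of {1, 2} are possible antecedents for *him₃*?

*him* is a pronoun, so Principle B applies: it must be free in its binding domain.
Binding domain of *him₃*: the embedded TP, whose subject is Kenji₂.
*Jonas₁* c-commands the pronoun but from outside its binding domain, and is not c-commanded by it → coindexation permitted.
*Kenji₂* c-commands the pronoun within its binding domain → coindexation would violate Principle B.

{1}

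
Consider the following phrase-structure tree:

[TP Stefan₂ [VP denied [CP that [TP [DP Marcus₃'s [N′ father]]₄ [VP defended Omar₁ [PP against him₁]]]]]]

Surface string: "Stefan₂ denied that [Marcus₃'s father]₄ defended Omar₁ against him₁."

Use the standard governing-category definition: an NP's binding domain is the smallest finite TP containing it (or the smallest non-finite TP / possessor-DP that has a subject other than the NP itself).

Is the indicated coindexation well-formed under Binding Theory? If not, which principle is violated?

Principle B

The two coindexed NPs are *Omar₁* and *him₁*.
*him₁* is a pronoun. Its binding domain is the embedded TP, whose subject is [Marcus₃'s father]₄.
*Omar₁* c-commands it within that domain and carries the same index.
The pronoun is locally bound → Principle B violation.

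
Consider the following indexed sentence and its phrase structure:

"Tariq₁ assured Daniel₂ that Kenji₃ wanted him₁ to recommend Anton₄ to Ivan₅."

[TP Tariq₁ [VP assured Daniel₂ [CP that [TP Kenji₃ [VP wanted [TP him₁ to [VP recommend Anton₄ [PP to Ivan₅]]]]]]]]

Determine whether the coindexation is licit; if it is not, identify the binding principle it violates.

The two coindexed NPs are *Tariq₁* and *him₁*.
*him₁* is a pronoun; its binding domain is the embedded TP, whose subject is Kenji₃. Within that domain it is c-commanded only by *Kenji₃*, which carries a different index — the pronoun is free locally, so Principle B holds.
*Tariq₁* is an R-expression; *him₁* does not c-command it, and no other NP shares its index, so Principle C is satisfied.
All principles are respected.

grammatical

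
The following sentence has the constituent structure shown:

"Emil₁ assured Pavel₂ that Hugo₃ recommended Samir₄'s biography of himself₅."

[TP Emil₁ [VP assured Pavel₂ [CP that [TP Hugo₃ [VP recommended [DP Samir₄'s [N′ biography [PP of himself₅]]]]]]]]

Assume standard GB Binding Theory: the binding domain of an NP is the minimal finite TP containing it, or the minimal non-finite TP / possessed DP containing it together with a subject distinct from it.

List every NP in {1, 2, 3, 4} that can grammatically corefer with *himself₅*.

*himself* is an anaphor, so Principle A applies: it must be bound in its binding domain.
Binding domain of *himself₅*: the possessed DP, whose subject is Samir₄.
*Emil₁* c-commands the anaphor but is outside its binding domain → cannot satisfy Principle A.
*Pavel₂* c-commands the anaphor but is outside its binding domain → cannot satisfy Principle A.
*Hugo₃* c-commands the anaphor but is outside its binding domain → cannot satisfy Principle A.
*Samir₄* c-commands the anaphor within its binding domain → licit binder.

{4}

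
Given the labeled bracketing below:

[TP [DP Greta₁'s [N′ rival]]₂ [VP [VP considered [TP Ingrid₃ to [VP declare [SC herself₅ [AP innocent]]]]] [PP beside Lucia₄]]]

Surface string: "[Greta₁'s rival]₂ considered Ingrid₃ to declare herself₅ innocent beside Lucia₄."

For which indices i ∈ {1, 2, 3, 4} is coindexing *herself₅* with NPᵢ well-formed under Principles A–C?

{3}

*herself* is an anaphor, so Principle A applies: it must be bound in its binding domain.
Binding domain of *herself₅*: the embedded TP, whose subject is Ingrid₃.
*Greta₁* does not c-command the anaphor → cannot bind it.
*[Greta₁'s rival]₂* c-commands the anaphor but is outside its binding domain → cannot satisfy Principle A.
*Ingrid₃* c-commands the anaphor within its binding domain → licit binder.
*Lucia₄* does not c-command the anaphor → cannot bind it.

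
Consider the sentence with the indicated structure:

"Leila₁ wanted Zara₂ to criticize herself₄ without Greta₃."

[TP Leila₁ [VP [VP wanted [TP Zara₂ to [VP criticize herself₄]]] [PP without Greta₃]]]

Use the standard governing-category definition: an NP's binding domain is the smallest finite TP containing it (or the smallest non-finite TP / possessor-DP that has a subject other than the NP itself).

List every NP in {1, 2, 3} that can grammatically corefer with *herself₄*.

{2}

*herself* is an anaphor, so Principle A applies: it must be bound in its binding domain.
Binding domain of *herself₄*: the embedded TP, whose subject is Zara₂.
*Leila₁* c-commands the anaphor but is outside its binding domain → cannot satisfy Principle A.
*Zara₂* c-commands the anaphor within its binding domain → licit binder.
*Greta₃* does not c-command the anaphor → cannot bind it.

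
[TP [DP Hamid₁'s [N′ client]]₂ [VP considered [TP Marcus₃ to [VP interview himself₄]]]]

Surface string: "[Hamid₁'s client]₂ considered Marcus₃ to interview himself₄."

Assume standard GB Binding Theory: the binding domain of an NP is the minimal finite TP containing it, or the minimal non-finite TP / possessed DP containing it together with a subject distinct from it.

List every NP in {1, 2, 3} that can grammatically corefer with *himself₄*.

{3}

*himself* is an anaphor, so Principle A applies: it must be bound in its binding domain.
Binding domain of *himself₄*: the embedded TP, whose subject is Marcus₃.
*Hamid₁* does not c-command the anaphor → cannot bind it.
*[Hamid₁'s client]₂* c-commands the anaphor but is outside its binding domain → cannot satisfy Principle A.
*Marcus₃* c-commands the anaphor within its binding domain → licit binder.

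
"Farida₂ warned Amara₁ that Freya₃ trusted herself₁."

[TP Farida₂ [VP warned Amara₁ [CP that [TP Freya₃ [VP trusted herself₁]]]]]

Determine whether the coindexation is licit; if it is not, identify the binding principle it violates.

The two coindexed NPs are *Amara₁* and *herself₁*.
*herself₁* is an anaphor. Principle A requires it to be bound within its binding domain — the embedded TP, whose subject is Freya₃.
Within that domain it is c-commanded by *Freya₃*, which does not share its index.
*Amara₁* does c-command the anaphor, but from outside its binding domain.
The anaphor is unbound in its domain → Principle A violation.

Principle A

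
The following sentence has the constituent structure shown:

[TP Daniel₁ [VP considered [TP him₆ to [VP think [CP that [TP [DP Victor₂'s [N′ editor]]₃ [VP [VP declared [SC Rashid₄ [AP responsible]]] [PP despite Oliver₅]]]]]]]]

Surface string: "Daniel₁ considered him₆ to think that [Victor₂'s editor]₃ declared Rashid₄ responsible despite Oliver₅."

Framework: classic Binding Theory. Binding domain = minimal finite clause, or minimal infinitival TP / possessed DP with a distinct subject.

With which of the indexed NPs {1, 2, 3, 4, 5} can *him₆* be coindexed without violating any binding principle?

*him* is a pronoun, so Principle B applies: it must be free in its binding domain.
Binding domain of *him₆*: the matrix TP, whose subject is Daniel₁.
*Daniel₁* c-commands the pronoun within its binding domain → coindexation would violate Principle B.
*Victor₂*: the pronoun c-commands this R-expression → coindexation would violate Principle C on *Victor₂*.
*[Victor₂'s editor]₃*: the pronoun c-commands this R-expression → coindexation would violate Principle C on *[Victor₂'s editor]₃*.
*Rashid₄*: the pronoun c-commands this R-expression → coindexation would violate Principle C on *Rashid₄*.
*Oliver₅*: the pronoun c-commands this R-expression → coindexation would violate Principle C on *Oliver₅*.

none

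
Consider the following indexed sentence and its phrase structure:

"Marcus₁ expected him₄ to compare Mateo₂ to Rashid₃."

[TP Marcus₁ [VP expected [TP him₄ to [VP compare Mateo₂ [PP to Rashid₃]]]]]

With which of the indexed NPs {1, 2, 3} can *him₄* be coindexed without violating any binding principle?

*him* is a pronoun, so Principle B applies: it must be free in its binding domain.
Binding domain of *him₄*: the matrix TP, whose subject is Marcus₁.
*Marcus₁* c-commands the pronoun within its binding domain → coindexation would violate Principle B.
*Mateo₂*: the pronoun c-commands this R-expression → coindexation would violate Principle C on *Mateo₂*.
*Rashid₃*: the pronoun c-commands this R-expression → coindexation would violate Principle C on *Rashid₃*.

none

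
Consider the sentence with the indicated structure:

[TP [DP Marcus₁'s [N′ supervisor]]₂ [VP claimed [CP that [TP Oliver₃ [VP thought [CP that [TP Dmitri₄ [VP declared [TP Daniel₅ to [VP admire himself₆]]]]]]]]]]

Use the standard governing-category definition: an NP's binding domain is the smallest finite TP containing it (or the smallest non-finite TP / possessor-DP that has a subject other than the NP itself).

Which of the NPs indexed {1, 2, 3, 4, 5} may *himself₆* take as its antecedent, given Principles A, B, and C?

*himself* is an anaphor, so Principle A applies: it must be bound in its binding domain.
Binding domain of *himself₆*: the embedded TP, whose subject is Daniel₅.
*Marcus₁* does not c-command the anaphor → cannot bind it.
*[Marcus₁'s supervisor]₂* c-commands the anaphor but is outside its binding domain → cannot satisfy Principle A.
*Oliver₃* c-commands the anaphor but is outside its binding domain → cannot satisfy Principle A.
*Dmitri₄* c-commands the anaphor but is outside its binding domain → cannot satisfy Principle A.
*Daniel₅* c-commands the anaphor within its binding domain → licit binder.

{5}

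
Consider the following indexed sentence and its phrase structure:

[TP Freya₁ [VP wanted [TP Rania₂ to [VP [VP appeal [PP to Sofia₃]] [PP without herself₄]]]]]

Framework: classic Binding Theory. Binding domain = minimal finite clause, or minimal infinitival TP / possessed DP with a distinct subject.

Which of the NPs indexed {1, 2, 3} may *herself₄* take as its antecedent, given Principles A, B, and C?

*herself* is an anaphor, so Principle A applies: it must be bound in its binding domain.
Binding domain of *herself₄*: the embedded TP, whose subject is Rania₂.
*Freya₁* c-commands the anaphor but is outside its binding domain → cannot satisfy Principle A.
*Rania₂* c-commands the anaphor within its binding domain → licit binder.
*Sofia₃* does not c-command the anaphor → cannot bind it.

{2}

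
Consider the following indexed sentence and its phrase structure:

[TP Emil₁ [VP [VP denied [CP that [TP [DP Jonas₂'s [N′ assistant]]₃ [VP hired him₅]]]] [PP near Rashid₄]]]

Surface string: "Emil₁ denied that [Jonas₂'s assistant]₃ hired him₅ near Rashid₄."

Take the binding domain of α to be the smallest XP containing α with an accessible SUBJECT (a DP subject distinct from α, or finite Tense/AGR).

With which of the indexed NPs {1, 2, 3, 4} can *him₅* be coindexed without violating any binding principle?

{1, 2, 4}

*him* is a pronoun, so Principle B applies: it must be free in its binding domain.
Binding domain of *him₅*: the embedded TP, whose subject is [Jonas₂'s assistant]₃.
*Emil₁* c-commands the pronoun but from outside its binding domain, and is not c-commanded by it → coindexation permitted.
*Jonas₂* and the pronoun do not c-command one another → neither Principle B nor Principle C is at stake; coindexation permitted.
*[Jonas₂'s assistant]₃* c-commands the pronoun within its binding domain → coindexation would violate Principle B.
*Rashid₄* and the pronoun do not c-command one another → neither Principle B nor Principle C is at stake; coindexation permitted.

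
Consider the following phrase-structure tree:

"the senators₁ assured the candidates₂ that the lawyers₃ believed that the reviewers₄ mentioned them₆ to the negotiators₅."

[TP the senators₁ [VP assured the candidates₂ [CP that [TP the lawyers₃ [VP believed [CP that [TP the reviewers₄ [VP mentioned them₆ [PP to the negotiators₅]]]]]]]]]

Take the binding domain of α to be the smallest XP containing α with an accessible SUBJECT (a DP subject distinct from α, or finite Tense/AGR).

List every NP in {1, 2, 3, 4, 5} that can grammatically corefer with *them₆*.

{1, 2, 3}

*them* is a pronoun, so Principle B applies: it must be free in its binding domain.
Binding domain of *them₆*: the embedded TP, whose subject is the reviewers₄.
*the senators₁* c-commands the pronoun but from outside its binding domain, and is not c-commanded by it → coindexation permitted.
*the candidates₂* c-commands the pronoun but from outside its binding domain, and is not c-commanded by it → coindexation permitted.
*the lawyers₃* c-commands the pronoun but from outside its binding domain, and is not c-commanded by it → coindexation permitted.
*the reviewers₄* c-commands the pronoun within its binding domain → coindexation would violate Principle B.
*the negotiators₅*: the pronoun c-commands this R-expression → coindexation would violate Principle C on *the negotiators₅*.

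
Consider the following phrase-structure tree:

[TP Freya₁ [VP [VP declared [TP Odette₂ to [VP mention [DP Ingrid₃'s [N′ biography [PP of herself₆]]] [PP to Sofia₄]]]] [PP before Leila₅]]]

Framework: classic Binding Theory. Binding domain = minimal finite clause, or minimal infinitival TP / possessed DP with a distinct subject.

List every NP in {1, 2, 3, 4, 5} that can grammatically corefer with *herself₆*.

{3}

*herself* is an anaphor, so Principle A applies: it must be bound in its binding domain.
Binding domain of *herself₆*: the possessed DP, whose subject is Ingrid₃.
*Freya₁* c-commands the anaphor but is outside its binding domain → cannot satisfy Principle A.
*Odette₂* c-commands the anaphor but is outside its binding domain → cannot satisfy Principle A.
*Ingrid₃* c-commands the anaphor within its binding domain → licit binder.
*Sofia₄* does not c-command the anaphor → cannot bind it.
*Leila₅* does not c-command the anaphor → cannot bind it.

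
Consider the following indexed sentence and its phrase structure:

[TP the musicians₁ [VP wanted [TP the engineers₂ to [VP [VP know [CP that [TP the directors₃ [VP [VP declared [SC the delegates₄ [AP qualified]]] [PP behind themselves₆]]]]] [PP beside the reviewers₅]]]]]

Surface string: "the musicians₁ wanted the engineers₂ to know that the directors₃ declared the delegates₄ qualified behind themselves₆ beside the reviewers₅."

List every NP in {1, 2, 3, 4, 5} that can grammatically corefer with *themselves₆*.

{3}

*themselves* is an anaphor, so Principle A applies: it must be bound in its binding domain.
Binding domain of *themselves₆*: the embedded TP, whose subject is the directors₃.
*the musicians₁* c-commands the anaphor but is outside its binding domain → cannot satisfy Principle A.
*the engineers₂* c-commands the anaphor but is outside its binding domain → cannot satisfy Principle A.
*the directors₃* c-commands the anaphor within its binding domain → licit binder.
*the delegates₄* does not c-command the anaphor → cannot bind it.
*the reviewers₅* does not c-command the anaphor → cannot bind it.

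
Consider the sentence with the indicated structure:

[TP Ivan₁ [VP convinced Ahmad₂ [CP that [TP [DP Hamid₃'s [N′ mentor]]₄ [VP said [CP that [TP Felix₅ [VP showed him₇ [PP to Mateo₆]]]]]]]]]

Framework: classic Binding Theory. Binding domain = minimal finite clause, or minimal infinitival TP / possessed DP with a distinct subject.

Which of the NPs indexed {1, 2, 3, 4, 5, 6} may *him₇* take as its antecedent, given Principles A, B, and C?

*him* is a pronoun, so Principle B applies: it must be free in its binding domain.
Binding domain of *him₇*: the embedded TP, whose subject is Felix₅.
*Ivan₁* c-commands the pronoun but from outside its binding domain, and is not c-commanded by it → coindexation permitted.
*Ahmad₂* c-commands the pronoun but from outside its binding domain, and is not c-commanded by it → coindexation permitted.
*Hamid₃* and the pronoun do not c-command one another → neither Principle B nor Principle C is at stake; coindexation permitted.
*[Hamid₃'s mentor]₄* c-commands the pronoun but from outside its binding domain, and is not c-commanded by it → coindexation permitted.
*Felix₅* c-commands the pronoun within its binding domain → coindexation would violate Principle B.
*Mateo₆*: the pronoun c-commands this R-expression → coindexation would violate Principle C on *Mateo₆*.

{1, 2, 3, 4}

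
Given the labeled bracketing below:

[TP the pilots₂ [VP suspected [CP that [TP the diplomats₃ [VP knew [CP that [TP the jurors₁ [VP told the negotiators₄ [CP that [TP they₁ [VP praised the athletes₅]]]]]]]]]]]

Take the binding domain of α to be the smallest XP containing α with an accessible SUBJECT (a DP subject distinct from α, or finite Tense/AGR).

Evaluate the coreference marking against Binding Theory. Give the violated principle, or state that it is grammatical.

The two coindexed NPs are *the jurors₁* and *they₁*.
*they₁* is a pronoun; nothing c-commands it within its binding domain (the embedded TP.), so Principle B holds trivially.
*the jurors₁* is an R-expression; *they₁* does not c-command it, and no other NP shares its index, so Principle C is satisfied.
All principles are respected.

grammatical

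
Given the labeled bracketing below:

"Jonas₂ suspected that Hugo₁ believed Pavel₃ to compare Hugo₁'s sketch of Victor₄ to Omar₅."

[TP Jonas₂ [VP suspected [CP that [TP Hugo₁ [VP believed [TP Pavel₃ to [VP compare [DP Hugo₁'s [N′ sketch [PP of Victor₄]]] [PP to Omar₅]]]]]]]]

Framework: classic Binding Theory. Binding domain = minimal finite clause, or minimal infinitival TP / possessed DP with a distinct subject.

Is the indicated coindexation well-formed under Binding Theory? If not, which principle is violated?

Principle C

The two coindexed NPs are *Hugo₁* (the lower occurrence) and *Hugo₁* (the higher occurrence).
*Hugo₁* (the lower occurrence) is an R-expression. Principle C requires it to be free everywhere.
*Hugo₁* (the higher occurrence) c-commands it and carries the same index.
The R-expression is bound → Principle C violation.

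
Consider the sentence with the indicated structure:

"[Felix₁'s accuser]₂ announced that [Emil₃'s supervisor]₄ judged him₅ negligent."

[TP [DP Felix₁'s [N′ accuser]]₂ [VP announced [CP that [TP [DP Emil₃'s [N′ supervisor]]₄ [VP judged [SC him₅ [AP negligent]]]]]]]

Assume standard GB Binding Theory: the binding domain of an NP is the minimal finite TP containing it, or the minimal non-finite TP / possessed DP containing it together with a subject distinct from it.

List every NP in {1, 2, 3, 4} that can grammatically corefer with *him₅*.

*him* is a pronoun, so Principle B applies: it must be free in its binding domain.
Binding domain of *him₅*: the embedded TP, whose subject is [Emil₃'s supervisor]₄.
*Felix₁* and the pronoun do not c-command one another → neither Principle B nor Principle C is at stake; coindexation permitted.
*[Felix₁'s accuser]₂* c-commands the pronoun but from outside its binding domain, and is not c-commanded by it → coindexation permitted.
*Emil₃* and the pronoun do not c-command one another → neither Principle B nor Principle C is at stake; coindexation permitted.
*[Emil₃'s supervisor]₄* c-commands the pronoun within its binding domain → coindexation would violate Principle B.

{1, 2, 3}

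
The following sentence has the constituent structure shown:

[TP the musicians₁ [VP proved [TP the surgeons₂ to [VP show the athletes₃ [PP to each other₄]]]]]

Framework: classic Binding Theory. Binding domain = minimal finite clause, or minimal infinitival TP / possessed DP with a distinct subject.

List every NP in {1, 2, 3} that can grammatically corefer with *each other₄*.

{2, 3}

*each other* is an anaphor, so Principle A applies: it must be bound in its binding domain.
Binding domain of *each other₄*: the embedded TP, whose subject is the surgeons₂.
*the musicians₁* c-commands the anaphor but is outside its binding domain → cannot satisfy Principle A.
*the surgeons₂* c-commands the anaphor within its binding domain → licit binder.
*the athletes₃* c-commands the anaphor within its binding domain → licit binder.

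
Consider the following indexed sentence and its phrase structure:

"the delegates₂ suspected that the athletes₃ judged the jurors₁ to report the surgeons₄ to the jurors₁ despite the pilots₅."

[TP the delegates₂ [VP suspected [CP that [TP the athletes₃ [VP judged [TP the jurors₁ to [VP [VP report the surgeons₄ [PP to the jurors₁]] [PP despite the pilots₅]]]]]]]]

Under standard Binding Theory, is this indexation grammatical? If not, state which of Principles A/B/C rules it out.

Principle C

The two coindexed NPs are *the jurors₁* (the higher occurrence) and *the jurors₁* (the lower occurrence).
*the jurors₁* (the lower occurrence) is an R-expression. Principle C requires it to be free everywhere.
*the jurors₁* (the higher occurrence) c-commands it and carries the same index.
The R-expression is bound → Principle C violation.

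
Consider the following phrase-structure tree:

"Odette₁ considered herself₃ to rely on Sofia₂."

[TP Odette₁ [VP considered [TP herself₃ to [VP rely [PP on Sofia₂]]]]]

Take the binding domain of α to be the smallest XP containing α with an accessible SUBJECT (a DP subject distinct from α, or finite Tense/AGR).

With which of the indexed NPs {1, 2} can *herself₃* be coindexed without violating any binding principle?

*herself* is an anaphor, so Principle A applies: it must be bound in its binding domain.
Binding domain of *herself₃*: the matrix TP, whose subject is Odette₁.
*Odette₁* c-commands the anaphor within its binding domain → licit binder.
*Sofia₂* does not c-command the anaphor → cannot bind it.

{1}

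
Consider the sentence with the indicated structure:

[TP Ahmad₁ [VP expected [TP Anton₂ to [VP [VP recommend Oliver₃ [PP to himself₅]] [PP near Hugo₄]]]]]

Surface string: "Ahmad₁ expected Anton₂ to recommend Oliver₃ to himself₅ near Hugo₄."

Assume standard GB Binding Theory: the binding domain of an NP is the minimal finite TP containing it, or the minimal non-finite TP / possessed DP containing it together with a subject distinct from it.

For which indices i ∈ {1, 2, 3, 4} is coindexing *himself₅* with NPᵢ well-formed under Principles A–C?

*himself* is an anaphor, so Principle A applies: it must be bound in its binding domain.
Binding domain of *himself₅*: the embedded TP, whose subject is Anton₂.
*Ahmad₁* c-commands the anaphor but is outside its binding domain → cannot satisfy Principle A.
*Anton₂* c-commands the anaphor within its binding domain → licit binder.
*Oliver₃* c-commands the anaphor within its binding domain → licit binder.
*Hugo₄* does not c-command the anaphor → cannot bind it.

{2, 3}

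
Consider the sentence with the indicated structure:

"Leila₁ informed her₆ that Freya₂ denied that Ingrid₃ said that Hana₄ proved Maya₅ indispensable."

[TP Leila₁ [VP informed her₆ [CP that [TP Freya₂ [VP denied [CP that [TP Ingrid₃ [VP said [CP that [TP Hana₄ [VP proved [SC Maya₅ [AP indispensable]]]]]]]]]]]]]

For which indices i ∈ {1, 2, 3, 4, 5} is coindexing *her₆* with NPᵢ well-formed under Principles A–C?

none

*her* is a pronoun, so Principle B applies: it must be free in its binding domain.
Binding domain of *her₆*: the matrix TP, whose subject is Leila₁.
*Leila₁* c-commands the pronoun within its binding domain → coindexation would violate Principle B.
*Freya₂*: the pronoun c-commands this R-expression → coindexation would violate Principle C on *Freya₂*.
*Ingrid₃*: the pronoun c-commands this R-expression → coindexation would violate Principle C on *Ingrid₃*.
*Hana₄*: the pronoun c-commands this R-expression → coindexation would violate Principle C on *Hana₄*.
*Maya₅*: the pronoun c-commands this R-expression → coindexation would violate Principle C on *Maya₅*.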